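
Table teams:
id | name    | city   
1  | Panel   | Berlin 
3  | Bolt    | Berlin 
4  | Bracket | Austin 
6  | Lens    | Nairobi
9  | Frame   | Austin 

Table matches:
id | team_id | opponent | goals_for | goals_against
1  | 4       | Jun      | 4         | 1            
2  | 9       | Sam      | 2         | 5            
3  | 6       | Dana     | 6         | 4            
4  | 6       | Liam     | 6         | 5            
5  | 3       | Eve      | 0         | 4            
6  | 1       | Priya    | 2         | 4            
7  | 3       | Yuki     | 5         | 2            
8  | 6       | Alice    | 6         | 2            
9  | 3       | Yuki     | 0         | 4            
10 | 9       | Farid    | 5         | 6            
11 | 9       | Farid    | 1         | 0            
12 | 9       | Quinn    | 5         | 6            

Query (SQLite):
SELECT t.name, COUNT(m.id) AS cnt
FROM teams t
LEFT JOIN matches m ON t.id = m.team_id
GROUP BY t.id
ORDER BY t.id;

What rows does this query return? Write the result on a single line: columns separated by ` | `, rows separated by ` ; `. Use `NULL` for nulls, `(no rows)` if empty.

Panel | 1 ; Bolt | 3 ; Bracket | 1 ; Lens | 3 ; Frame | 4

LEFT JOIN keeps every teams row; unmatched ones get NULL for matches columns.
Group by teams.id and compute COUNT(m.id). COUNT(col) of an all-NULL group is 0.
  1: ids {6} → COUNT(m.id)=1
  3: ids {5, 7, 9} → COUNT(m.id)=3
  4: ids {1} → COUNT(m.id)=1
  6: ids {3, 4, 8} → COUNT(m.id)=3
  9: ids {2, 10, 11, 12} → COUNT(m.id)=4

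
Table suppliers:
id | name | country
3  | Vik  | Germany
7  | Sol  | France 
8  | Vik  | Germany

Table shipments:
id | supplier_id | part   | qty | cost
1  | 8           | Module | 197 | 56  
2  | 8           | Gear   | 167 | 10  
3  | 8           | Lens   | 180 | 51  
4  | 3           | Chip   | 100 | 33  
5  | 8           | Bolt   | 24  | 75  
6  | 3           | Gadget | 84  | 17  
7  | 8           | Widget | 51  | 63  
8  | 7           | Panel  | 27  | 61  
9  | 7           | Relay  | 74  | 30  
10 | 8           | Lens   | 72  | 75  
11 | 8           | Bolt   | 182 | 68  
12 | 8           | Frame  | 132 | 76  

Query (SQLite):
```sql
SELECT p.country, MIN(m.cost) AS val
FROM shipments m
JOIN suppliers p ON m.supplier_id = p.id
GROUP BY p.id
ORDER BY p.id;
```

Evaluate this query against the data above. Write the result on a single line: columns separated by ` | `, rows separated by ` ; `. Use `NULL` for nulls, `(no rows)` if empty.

Germany | 17 ; France | 30 ; Germany | 10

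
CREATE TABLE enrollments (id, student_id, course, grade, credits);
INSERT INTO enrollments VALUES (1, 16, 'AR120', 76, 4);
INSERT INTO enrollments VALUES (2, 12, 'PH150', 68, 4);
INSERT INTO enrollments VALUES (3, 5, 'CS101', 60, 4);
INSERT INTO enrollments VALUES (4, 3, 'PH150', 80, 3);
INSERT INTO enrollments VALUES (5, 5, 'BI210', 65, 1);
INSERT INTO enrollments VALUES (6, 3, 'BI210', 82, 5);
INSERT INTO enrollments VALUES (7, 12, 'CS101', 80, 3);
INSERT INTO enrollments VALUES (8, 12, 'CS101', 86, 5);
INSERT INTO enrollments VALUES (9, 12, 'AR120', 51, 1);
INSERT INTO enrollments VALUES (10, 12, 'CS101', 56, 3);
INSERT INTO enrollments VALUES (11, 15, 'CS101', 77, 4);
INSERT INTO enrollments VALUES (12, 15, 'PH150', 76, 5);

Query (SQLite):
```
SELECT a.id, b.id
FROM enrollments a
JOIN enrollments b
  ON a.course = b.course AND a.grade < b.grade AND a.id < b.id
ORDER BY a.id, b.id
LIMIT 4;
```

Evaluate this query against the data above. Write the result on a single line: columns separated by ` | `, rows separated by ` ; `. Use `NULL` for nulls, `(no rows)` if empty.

Pairs (a,b) with same course, a.grade < b.grade, a.id < b.id.
course groups: AR120:{1,9} BI210:{5,6} CS101:{3,7,8,10,11} PH150:{2,4,12}
Ordered by (a.id, b.id); first 4.

2 | 4 ; 2 | 12 ; 3 | 7 ; 3 | 8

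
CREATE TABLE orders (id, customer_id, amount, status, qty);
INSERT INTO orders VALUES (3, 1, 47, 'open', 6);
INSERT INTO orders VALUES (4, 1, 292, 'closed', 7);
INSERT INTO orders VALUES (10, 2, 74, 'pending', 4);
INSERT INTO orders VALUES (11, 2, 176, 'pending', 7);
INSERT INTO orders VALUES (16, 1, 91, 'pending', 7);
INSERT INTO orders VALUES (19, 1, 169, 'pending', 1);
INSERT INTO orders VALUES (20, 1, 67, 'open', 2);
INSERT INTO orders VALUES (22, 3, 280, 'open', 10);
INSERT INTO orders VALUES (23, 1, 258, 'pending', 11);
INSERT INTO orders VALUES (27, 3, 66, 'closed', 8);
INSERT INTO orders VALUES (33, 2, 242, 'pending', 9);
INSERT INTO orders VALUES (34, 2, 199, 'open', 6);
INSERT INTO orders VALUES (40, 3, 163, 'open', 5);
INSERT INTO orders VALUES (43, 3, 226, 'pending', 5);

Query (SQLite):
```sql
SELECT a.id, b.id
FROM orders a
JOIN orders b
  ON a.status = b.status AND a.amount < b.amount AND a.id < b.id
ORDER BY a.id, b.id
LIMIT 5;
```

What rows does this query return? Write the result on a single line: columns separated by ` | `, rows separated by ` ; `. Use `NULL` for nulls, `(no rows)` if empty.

3 | 20 ; 3 | 22 ; 3 | 34 ; 3 | 40 ; 10 | 11

Pairs (a,b) with same status, a.amount < b.amount, a.id < b.id.
status groups: closed:{4,27} open:{3,20,22,34,40} pending:{10,11,16,19,23,33,43}
Ordered by (a.id, b.id); first 5.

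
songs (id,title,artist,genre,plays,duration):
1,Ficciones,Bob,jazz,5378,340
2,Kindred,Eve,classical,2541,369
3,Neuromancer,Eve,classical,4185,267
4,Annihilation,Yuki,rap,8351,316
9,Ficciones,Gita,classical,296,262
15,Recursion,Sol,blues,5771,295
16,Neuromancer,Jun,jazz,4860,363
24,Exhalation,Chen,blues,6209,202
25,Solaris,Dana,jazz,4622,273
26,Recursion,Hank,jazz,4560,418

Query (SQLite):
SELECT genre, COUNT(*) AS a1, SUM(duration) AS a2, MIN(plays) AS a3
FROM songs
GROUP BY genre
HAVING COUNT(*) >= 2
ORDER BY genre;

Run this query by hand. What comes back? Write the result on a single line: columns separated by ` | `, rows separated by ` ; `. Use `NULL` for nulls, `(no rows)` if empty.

blues | 2 | 497 | 5771 ; classical | 3 | 898 | 296 ; jazz | 4 | 1394 | 4560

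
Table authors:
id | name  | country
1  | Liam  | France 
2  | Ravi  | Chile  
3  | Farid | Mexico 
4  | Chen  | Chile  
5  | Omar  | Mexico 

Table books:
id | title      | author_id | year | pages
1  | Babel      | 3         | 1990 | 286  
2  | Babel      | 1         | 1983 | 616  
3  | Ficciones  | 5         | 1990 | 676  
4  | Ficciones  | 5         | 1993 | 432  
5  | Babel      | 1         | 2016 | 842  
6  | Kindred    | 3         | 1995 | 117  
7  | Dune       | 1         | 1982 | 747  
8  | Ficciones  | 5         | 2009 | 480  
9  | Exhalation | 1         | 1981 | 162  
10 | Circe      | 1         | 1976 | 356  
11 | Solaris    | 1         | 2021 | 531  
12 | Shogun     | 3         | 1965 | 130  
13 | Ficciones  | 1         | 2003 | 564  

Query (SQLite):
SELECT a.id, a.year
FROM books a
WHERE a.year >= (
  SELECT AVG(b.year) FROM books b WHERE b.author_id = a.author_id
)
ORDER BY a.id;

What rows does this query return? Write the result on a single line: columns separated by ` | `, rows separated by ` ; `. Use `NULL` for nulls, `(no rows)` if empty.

1 | 1990 ; 5 | 2016 ; 6 | 1995 ; 8 | 2009 ; 11 | 2021 ; 13 | 2003

For each books row a, compute AVG(year) over rows sharing a.author_id.
Keep row a if a.year >= that per-group AVG.
  author_id=1: AVG(year) = 1994.571429
  author_id=3: AVG(year) = 1983.333333
  author_id=5: AVG(year) = 1997.333333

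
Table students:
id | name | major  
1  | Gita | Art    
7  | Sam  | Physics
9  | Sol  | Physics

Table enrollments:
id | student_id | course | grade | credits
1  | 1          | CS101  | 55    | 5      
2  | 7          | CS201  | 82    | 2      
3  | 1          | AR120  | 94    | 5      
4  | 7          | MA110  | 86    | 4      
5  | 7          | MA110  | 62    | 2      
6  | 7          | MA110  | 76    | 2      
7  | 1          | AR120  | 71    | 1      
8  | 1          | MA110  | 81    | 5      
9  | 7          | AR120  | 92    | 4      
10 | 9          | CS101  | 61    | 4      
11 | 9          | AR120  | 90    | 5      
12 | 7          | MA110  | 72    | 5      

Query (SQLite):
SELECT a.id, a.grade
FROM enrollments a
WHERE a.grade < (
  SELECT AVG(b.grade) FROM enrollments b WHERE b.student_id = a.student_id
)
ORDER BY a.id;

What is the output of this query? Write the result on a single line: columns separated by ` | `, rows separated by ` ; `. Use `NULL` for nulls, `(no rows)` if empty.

1 | 55 ; 5 | 62 ; 6 | 76 ; 7 | 71 ; 10 | 61 ; 12 | 72

For each enrollments row a, compute AVG(grade) over rows sharing a.student_id.
Keep row a if a.grade < that per-group AVG.
  student_id=1: AVG(grade) = 75.25
  student_id=7: AVG(grade) = 78.333333
  student_id=9: AVG(grade) = 75.5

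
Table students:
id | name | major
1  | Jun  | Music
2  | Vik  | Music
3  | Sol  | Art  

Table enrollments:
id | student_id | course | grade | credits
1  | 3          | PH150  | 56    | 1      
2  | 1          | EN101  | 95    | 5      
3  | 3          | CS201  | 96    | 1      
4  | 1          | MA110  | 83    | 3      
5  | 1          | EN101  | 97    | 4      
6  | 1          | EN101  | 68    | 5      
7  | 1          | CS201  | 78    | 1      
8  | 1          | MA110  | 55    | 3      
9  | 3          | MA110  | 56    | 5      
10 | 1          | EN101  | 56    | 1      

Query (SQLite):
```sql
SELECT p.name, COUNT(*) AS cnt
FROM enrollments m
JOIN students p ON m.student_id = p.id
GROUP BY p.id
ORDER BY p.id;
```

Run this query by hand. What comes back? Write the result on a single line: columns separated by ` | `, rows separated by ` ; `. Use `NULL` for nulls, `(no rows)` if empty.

Jun | 7 ; Sol | 3

Join each enrollments row to its students via student_id.
Group joined rows by students.id; compute COUNT(*) per group.
  1: ids {2, 4, 5, 6, 7, 8, 10} → COUNT(*)=7
  3: ids {1, 3, 9} → COUNT(*)=3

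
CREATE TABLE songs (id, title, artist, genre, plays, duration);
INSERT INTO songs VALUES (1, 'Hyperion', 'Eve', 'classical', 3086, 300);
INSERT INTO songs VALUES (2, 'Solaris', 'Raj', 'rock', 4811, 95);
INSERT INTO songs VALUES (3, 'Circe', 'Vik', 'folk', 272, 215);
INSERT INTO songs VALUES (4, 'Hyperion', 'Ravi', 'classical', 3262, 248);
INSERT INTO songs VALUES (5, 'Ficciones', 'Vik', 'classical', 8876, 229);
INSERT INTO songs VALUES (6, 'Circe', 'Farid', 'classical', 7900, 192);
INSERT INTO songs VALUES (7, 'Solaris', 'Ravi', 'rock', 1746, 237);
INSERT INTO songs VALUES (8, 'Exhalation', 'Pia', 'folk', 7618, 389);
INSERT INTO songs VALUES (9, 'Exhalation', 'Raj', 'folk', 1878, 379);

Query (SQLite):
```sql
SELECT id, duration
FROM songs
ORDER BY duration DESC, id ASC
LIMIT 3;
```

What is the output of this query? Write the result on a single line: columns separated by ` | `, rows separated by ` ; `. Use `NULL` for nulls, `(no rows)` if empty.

8 | 389 ; 9 | 379 ; 1 | 300

Sort by duration desc, tiebreak id asc: (389, id=8), (379, id=9), (300, id=1), (248, id=4), (237, id=7), (229, id=5) …. Take first 3.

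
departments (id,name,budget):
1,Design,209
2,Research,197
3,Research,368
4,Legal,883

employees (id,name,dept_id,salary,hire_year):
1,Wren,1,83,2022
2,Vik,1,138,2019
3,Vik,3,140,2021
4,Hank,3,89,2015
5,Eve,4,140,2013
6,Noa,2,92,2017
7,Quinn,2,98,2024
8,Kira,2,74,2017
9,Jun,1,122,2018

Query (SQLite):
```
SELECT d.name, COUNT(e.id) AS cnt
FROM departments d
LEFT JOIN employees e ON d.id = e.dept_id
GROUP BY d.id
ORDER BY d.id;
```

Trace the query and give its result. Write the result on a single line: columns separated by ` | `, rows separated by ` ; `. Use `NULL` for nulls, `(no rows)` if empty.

LEFT JOIN keeps every departments row; unmatched ones get NULL for employees columns.
Group by departments.id and compute COUNT(e.id). COUNT(col) of an all-NULL group is 0.
  1: ids {1, 2, 9} → COUNT(e.id)=3
  2: ids {6, 7, 8} → COUNT(e.id)=3
  3: ids {3, 4} → COUNT(e.id)=2
  4: ids {5} → COUNT(e.id)=1

Design | 3 ; Research | 3 ; Research | 2 ; Legal | 1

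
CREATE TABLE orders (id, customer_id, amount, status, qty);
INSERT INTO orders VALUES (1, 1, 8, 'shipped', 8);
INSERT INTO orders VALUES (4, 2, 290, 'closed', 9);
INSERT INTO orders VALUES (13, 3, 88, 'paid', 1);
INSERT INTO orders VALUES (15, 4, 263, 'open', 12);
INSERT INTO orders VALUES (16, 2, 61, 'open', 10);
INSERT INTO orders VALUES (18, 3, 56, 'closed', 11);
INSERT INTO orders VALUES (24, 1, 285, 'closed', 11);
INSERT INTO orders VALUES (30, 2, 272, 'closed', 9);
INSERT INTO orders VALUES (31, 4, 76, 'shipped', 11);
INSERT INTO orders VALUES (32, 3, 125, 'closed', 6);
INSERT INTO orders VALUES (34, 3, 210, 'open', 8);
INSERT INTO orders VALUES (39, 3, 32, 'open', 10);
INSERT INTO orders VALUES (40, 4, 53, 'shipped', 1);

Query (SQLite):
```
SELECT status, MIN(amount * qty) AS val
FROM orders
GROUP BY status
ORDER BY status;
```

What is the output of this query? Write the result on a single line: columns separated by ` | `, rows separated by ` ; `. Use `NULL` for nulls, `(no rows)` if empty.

For each row compute amount * qty.
Group by status; take MIN of the expression per group.
  closed: ids {4, 18, 24, 30, 32} → MIN(amount * qty)=616
  open: ids {15, 16, 34, 39} → MIN(amount * qty)=320
  paid: ids {13} → MIN(amount * qty)=88
  shipped: ids {1, 31, 40} → MIN(amount * qty)=53

closed | 616 ; open | 320 ; paid | 88 ; shipped | 53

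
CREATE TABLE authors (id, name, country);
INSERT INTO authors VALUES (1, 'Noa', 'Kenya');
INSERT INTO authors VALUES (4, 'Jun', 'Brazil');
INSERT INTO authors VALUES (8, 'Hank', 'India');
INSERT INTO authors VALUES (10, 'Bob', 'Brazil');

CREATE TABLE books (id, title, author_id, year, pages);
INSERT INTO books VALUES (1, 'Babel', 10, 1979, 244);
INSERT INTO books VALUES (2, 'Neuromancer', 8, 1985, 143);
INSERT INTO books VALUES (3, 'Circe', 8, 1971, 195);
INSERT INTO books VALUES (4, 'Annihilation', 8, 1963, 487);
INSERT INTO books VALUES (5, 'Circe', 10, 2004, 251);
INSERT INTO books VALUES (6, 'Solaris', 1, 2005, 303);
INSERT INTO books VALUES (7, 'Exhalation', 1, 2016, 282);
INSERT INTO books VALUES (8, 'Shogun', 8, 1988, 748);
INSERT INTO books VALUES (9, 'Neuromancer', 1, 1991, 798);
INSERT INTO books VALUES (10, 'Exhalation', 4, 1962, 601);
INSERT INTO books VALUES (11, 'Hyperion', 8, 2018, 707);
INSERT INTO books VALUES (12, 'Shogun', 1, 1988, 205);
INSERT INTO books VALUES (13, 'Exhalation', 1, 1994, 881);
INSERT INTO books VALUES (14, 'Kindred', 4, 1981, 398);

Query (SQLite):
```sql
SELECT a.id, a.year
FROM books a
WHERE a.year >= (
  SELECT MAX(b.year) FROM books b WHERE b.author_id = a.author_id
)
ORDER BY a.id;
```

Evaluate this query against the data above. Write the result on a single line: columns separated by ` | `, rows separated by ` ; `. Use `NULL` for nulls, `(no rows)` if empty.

5 | 2004 ; 7 | 2016 ; 11 | 2018 ; 14 | 1981

For each books row a, compute MAX(year) over rows sharing a.author_id.
Keep row a if a.year >= that per-group MAX.
  author_id=1: MAX(year) = 2016
  author_id=4: MAX(year) = 1981
  author_id=8: MAX(year) = 2018
  author_id=10: MAX(year) = 2004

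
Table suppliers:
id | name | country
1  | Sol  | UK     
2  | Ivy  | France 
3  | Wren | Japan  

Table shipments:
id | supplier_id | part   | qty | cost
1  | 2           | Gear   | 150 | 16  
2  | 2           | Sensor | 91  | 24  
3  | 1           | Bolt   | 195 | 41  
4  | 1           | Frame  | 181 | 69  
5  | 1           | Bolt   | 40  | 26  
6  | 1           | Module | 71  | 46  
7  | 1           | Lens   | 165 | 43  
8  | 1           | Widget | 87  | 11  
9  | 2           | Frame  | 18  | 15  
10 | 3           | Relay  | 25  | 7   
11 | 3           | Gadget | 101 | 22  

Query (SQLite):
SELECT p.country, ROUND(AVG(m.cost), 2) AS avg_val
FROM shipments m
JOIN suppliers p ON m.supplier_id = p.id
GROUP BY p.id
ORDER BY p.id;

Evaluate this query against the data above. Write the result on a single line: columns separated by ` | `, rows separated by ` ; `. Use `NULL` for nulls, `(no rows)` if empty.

Join each shipments row to its suppliers via supplier_id.
Group joined rows by suppliers.id; compute ROUND(AVG(m.cost), 2) per group.
  1: ids {3, 4, 5, 6, 7, 8} → ROUND(AVG(m.cost), 2)=39.33
  2: ids {1, 2, 9} → ROUND(AVG(m.cost), 2)=18.33
  3: ids {10, 11} → ROUND(AVG(m.cost), 2)=14.5

UK | 39.33 ; France | 18.33 ; Japan | 14.5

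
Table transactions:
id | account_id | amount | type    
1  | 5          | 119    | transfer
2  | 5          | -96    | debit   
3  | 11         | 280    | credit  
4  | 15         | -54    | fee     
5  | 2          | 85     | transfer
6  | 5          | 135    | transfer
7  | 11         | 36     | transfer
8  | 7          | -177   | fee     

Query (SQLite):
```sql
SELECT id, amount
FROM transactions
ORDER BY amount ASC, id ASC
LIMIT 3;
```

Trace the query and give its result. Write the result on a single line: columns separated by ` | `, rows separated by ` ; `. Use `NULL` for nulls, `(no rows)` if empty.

Sort by amount asc, tiebreak id asc: (-177, id=8), (-96, id=2), (-54, id=4), (36, id=7), (85, id=5), (119, id=1) …. Take first 3.

8 | -177 ; 2 | -96 ; 4 | -54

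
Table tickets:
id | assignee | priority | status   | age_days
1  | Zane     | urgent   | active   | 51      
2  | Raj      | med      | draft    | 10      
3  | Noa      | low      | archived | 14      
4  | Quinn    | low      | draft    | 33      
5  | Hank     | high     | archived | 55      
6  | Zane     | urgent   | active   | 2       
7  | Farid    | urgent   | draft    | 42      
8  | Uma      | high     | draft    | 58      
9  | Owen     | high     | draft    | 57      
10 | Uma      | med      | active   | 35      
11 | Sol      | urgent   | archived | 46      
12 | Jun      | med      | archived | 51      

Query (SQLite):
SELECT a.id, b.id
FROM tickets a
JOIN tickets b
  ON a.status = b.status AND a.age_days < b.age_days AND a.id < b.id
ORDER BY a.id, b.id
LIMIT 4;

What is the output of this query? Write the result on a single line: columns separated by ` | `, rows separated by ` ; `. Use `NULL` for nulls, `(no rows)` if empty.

Pairs (a,b) with same status, a.age_days < b.age_days, a.id < b.id.
status groups: active:{1,6,10} archived:{3,5,11,12} draft:{2,4,7,8,9}
Ordered by (a.id, b.id); first 4.

2 | 4 ; 2 | 7 ; 2 | 8 ; 2 | 9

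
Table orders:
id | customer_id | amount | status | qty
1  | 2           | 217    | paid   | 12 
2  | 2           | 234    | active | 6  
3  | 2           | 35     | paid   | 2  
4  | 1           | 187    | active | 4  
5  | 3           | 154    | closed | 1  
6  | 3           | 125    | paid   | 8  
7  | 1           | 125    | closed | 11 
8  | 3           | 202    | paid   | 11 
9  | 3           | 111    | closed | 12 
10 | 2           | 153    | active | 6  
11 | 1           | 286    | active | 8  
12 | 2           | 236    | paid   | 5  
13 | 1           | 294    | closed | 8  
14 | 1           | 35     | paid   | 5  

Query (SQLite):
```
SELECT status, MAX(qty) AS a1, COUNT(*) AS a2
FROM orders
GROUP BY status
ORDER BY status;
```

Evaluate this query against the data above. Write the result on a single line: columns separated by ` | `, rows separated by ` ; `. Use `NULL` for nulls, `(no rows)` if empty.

active | 8 | 4 ; closed | 12 | 4 ; paid | 12 | 6

Group orders by status.
Per group compute: MAX(qty), COUNT(*).
  active: ids {2, 4, 10, 11} → MAX(qty)=8, COUNT(*)=4
  closed: ids {5, 7, 9, 13} → MAX(qty)=12, COUNT(*)=4
  paid: ids {1, 3, 6, 8, 12, 14} → MAX(qty)=12, COUNT(*)=6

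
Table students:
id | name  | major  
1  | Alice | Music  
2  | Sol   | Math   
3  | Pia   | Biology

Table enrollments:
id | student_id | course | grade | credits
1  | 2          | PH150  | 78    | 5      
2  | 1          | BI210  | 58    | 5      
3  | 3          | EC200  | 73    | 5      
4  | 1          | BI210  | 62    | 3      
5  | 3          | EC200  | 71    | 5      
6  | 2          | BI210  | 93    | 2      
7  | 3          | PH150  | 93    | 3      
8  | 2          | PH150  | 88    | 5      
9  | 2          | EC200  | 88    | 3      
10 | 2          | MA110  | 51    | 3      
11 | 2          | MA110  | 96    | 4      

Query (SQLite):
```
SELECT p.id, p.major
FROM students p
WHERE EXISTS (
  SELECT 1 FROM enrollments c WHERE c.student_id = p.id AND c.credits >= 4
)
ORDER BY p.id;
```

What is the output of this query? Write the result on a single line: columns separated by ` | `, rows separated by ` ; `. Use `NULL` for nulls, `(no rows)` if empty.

1 | Music ; 2 | Math ; 3 | Biology

For each students row, check whether any enrollments with matching student_id has credits >= 4.
Keep rows where that is true.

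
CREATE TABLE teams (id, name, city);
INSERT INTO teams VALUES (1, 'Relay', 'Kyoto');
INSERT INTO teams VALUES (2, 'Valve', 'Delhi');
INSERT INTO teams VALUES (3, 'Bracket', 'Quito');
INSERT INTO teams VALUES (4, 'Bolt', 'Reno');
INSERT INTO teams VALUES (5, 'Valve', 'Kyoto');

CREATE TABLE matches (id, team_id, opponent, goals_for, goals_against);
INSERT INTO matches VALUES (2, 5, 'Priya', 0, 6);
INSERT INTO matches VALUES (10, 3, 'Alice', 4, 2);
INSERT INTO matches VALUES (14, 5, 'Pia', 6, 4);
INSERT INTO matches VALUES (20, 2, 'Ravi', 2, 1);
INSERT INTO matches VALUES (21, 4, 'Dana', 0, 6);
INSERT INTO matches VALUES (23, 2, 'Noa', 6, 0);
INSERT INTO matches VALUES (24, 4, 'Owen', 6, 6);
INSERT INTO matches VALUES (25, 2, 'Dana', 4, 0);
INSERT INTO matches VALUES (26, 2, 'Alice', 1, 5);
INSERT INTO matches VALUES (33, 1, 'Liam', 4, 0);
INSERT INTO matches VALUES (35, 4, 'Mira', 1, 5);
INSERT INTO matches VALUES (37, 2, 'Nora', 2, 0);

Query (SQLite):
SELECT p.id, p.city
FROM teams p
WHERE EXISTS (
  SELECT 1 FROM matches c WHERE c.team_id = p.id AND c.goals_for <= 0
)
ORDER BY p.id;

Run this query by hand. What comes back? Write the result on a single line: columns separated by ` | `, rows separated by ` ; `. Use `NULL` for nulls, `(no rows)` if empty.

4 | Reno ; 5 | Kyoto

For each teams row, check whether any matches with matching team_id has goals_for <= 0.
Keep rows where that is true.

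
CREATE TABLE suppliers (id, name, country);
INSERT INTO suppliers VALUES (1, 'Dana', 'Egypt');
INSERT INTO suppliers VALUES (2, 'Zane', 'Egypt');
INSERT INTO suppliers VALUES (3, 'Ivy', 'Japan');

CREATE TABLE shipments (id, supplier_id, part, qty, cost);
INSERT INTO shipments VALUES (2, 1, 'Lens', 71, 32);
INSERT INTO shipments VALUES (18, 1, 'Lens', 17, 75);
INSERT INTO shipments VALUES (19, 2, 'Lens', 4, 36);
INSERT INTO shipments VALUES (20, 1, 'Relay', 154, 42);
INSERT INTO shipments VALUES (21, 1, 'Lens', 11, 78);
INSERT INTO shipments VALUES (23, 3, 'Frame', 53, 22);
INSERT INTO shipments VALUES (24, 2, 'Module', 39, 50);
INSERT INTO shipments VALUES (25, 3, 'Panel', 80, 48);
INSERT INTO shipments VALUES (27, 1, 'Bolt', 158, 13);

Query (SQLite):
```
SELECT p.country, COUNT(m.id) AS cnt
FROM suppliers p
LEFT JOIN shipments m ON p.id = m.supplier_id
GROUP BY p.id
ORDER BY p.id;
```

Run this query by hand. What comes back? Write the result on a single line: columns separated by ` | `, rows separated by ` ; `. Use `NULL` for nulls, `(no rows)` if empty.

Egypt | 5 ; Egypt | 2 ; Japan | 2

LEFT JOIN keeps every suppliers row; unmatched ones get NULL for shipments columns.
Group by suppliers.id and compute COUNT(m.id). COUNT(col) of an all-NULL group is 0.
  1: ids {2, 18, 20, 21, 27} → COUNT(m.id)=5
  2: ids {19, 24} → COUNT(m.id)=2
  3: ids {23, 25} → COUNT(m.id)=2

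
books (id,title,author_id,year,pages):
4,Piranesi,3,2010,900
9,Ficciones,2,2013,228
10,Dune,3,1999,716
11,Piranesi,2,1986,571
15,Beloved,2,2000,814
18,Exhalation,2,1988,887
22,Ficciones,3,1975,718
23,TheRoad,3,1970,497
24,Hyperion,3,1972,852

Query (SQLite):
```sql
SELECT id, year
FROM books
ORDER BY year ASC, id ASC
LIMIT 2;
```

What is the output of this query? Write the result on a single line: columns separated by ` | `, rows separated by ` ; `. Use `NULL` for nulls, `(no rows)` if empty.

23 | 1970 ; 24 | 1972

Sort by year asc, tiebreak id asc: (1970, id=23), (1972, id=24), (1975, id=22), (1986, id=11), (1988, id=18) …. Take first 2.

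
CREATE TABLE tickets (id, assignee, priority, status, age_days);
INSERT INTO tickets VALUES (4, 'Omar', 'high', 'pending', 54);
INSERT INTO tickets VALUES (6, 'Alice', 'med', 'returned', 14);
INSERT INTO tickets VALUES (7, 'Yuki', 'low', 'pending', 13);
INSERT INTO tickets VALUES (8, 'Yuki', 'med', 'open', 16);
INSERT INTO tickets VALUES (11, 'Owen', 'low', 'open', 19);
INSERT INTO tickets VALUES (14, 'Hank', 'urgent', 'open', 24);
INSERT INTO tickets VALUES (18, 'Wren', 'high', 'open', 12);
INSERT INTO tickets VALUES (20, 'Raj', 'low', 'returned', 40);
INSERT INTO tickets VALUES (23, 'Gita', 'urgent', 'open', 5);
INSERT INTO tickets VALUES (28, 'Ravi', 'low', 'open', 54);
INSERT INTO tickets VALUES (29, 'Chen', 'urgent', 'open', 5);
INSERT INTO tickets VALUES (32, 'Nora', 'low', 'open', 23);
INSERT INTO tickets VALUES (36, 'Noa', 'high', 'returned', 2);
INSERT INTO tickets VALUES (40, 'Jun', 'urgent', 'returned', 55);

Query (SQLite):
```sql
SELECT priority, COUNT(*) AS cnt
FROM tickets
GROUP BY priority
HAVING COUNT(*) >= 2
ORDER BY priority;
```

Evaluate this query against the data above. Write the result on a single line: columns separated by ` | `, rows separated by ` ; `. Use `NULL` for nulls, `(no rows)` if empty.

Partition tickets by priority; compute COUNT(*) within each group.
HAVING: keep groups with count ≥ 2.
  high: ids {4, 18, 36} → COUNT(*)=3
  low: ids {7, 11, 20, 28, 32} → COUNT(*)=5
  med: ids {6, 8} → COUNT(*)=2
  urgent: ids {14, 23, 29, 40} → COUNT(*)=4

high | 3 ; low | 5 ; med | 2 ; urgent | 4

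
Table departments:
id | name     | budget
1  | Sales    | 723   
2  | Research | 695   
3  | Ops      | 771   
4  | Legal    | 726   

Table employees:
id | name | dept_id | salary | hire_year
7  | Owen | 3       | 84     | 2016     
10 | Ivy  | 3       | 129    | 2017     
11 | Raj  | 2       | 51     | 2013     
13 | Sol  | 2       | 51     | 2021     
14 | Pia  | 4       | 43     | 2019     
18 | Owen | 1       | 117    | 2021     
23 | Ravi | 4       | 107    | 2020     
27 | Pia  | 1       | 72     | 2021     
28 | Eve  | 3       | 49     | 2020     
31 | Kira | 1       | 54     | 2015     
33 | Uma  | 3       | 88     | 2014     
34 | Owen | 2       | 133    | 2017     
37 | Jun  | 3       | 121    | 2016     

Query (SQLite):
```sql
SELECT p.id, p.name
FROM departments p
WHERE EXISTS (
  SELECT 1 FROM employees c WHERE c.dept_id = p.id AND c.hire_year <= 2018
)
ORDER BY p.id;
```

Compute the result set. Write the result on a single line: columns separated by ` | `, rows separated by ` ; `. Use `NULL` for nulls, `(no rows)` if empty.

1 | Sales ; 2 | Research ; 3 | Ops

For each departments row, check whether any employees with matching dept_id has hire_year <= 2018.
Keep rows where that is true.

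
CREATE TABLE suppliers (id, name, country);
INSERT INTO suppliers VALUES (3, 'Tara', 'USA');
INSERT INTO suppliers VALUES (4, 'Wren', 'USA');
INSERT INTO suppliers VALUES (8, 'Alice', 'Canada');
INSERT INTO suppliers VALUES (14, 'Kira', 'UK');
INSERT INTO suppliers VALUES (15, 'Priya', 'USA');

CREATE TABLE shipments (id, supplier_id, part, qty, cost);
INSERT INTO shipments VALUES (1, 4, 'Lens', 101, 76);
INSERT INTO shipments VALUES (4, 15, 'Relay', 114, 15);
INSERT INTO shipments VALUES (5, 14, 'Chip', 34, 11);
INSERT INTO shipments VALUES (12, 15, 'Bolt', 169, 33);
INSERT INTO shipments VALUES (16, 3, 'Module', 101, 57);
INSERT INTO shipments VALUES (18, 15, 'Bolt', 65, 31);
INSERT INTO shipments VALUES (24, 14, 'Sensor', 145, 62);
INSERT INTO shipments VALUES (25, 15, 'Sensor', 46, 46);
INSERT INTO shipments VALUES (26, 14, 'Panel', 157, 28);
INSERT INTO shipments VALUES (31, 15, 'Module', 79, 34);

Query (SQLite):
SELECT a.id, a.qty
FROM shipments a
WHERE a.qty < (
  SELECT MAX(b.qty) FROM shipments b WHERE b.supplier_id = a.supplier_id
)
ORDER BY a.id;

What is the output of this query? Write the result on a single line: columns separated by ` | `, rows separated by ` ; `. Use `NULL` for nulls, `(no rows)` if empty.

4 | 114 ; 5 | 34 ; 18 | 65 ; 24 | 145 ; 25 | 46 ; 31 | 79

For each shipments row a, compute MAX(qty) over rows sharing a.supplier_id.
Keep row a if a.qty < that per-group MAX.
  supplier_id=3: MAX(qty) = 101
  supplier_id=4: MAX(qty) = 101
  supplier_id=14: MAX(qty) = 157
  supplier_id=15: MAX(qty) = 169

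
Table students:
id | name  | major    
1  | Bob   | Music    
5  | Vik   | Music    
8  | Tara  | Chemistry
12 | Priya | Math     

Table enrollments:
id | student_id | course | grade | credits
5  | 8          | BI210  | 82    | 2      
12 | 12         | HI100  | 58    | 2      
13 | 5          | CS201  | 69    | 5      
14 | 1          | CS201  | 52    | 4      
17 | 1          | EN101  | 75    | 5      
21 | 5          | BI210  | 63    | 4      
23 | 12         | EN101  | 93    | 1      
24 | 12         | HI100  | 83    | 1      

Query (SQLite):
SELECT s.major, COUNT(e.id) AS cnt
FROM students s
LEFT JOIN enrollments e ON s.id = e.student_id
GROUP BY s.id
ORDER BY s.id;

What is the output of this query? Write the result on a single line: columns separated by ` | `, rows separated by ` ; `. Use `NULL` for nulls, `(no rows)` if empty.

Music | 2 ; Music | 2 ; Chemistry | 1 ; Math | 3

LEFT JOIN keeps every students row; unmatched ones get NULL for enrollments columns.
Group by students.id and compute COUNT(e.id). COUNT(col) of an all-NULL group is 0.
  1: ids {14, 17} → COUNT(e.id)=2
  5: ids {13, 21} → COUNT(e.id)=2
  8: ids {5} → COUNT(e.id)=1
  12: ids {12, 23, 24} → COUNT(e.id)=3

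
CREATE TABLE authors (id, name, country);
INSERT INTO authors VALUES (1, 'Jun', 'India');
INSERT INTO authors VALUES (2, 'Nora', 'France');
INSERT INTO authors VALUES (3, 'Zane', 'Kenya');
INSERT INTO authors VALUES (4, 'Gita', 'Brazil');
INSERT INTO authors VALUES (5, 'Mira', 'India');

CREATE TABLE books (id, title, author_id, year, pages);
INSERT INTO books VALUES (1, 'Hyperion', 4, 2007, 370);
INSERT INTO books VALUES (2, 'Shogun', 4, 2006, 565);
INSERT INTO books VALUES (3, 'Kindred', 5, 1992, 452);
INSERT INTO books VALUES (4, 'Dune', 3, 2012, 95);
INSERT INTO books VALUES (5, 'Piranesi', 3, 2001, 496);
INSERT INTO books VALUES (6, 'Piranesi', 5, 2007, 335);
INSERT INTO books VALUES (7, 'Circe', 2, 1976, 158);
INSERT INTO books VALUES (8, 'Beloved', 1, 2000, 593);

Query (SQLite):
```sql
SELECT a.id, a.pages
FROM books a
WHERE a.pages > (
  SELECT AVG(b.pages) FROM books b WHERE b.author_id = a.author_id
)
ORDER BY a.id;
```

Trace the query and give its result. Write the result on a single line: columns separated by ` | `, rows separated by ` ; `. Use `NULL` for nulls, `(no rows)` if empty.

2 | 565 ; 3 | 452 ; 5 | 496

For each books row a, compute AVG(pages) over rows sharing a.author_id.
Keep row a if a.pages > that per-group AVG.
  author_id=1: AVG(pages) = 593.0
  author_id=2: AVG(pages) = 158.0
  author_id=3: AVG(pages) = 295.5
  author_id=4: AVG(pages) = 467.5
  author_id=5: AVG(pages) = 393.5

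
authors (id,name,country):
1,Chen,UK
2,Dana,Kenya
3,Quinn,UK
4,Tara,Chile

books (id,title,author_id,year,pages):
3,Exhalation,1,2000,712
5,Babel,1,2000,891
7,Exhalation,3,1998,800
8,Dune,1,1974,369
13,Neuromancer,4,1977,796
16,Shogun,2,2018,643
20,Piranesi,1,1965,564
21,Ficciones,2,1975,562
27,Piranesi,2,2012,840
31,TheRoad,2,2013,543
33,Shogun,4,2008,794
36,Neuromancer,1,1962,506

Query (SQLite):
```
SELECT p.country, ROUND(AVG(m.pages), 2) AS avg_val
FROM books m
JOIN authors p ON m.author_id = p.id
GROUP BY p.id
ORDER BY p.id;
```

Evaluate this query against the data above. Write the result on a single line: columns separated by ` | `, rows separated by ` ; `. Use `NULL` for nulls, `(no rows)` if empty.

UK | 608.4 ; Kenya | 647 ; UK | 800 ; Chile | 795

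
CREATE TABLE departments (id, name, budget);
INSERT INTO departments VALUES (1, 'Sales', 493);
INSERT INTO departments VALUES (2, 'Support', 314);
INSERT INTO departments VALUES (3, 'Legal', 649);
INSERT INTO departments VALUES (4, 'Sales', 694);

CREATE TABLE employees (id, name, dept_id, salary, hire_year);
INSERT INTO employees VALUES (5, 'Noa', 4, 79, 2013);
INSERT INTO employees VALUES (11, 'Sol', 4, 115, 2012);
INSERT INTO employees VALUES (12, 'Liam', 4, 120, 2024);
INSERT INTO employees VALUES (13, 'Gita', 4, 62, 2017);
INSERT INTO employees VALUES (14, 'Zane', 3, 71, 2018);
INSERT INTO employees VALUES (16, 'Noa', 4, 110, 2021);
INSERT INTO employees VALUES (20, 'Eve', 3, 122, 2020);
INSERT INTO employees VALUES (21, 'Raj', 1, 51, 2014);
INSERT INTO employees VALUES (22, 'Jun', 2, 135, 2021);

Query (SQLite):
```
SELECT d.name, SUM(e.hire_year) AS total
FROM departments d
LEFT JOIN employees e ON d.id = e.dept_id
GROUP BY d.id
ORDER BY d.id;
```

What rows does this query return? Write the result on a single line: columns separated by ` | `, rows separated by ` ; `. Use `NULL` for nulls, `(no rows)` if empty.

LEFT JOIN keeps every departments row; unmatched ones get NULL for employees columns.
Group by departments.id and compute SUM(e.hire_year). SUM over an all-NULL group is NULL.
  1: ids {21} → SUM(e.hire_year)=2014
  2: ids {22} → SUM(e.hire_year)=2021
  3: ids {14, 20} → SUM(e.hire_year)=4038
  4: ids {5, 11, 12, 13, 16} → SUM(e.hire_year)=10087

Sales | 2014 ; Support | 2021 ; Legal | 4038 ; Sales | 10087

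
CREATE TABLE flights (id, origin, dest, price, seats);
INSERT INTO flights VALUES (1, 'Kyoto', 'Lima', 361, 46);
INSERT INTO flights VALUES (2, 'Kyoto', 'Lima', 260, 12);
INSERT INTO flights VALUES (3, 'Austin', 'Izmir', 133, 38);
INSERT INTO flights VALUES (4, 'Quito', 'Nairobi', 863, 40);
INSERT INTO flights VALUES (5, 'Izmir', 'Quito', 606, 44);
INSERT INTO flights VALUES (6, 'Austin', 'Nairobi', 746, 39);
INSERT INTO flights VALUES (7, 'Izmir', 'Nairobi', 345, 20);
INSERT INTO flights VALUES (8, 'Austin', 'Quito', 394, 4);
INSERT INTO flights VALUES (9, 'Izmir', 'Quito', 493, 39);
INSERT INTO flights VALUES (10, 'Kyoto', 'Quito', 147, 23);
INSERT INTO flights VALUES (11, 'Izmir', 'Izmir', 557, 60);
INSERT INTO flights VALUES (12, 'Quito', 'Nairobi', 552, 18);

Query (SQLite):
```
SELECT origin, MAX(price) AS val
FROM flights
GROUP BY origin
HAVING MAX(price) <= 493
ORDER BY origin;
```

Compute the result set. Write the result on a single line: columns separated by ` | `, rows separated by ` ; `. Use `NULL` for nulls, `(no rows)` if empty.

Partition flights by origin; compute MAX(price) within each group.
HAVING: keep groups where MAX(price) <= 493.
  Austin: ids {3, 6, 8} → MAX(price)=746
  Izmir: ids {5, 7, 9, 11} → MAX(price)=606
  Kyoto: ids {1, 2, 10} → MAX(price)=361
  Quito: ids {4, 12} → MAX(price)=863

Kyoto | 361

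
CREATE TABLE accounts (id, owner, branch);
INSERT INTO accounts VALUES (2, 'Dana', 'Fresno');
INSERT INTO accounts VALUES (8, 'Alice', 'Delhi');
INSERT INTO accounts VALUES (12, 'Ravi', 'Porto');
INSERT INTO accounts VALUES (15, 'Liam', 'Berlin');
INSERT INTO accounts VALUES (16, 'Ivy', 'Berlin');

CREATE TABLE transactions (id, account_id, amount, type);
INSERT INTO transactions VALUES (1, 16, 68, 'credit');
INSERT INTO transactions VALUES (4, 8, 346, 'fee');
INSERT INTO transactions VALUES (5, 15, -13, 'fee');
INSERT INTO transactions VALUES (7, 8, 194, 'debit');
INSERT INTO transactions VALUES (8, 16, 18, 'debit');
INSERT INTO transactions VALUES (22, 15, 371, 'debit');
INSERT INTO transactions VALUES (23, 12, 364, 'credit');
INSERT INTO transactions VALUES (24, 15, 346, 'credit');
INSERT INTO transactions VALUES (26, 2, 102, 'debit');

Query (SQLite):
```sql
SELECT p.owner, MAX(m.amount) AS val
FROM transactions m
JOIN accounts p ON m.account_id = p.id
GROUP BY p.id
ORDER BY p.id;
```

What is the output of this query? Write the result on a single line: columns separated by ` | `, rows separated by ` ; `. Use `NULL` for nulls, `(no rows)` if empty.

Dana | 102 ; Alice | 346 ; Ravi | 364 ; Liam | 371 ; Ivy | 68

Join each transactions row to its accounts via account_id.
Group joined rows by accounts.id; compute MAX(m.amount) per group.
  2: ids {26} → MAX(m.amount)=102
  8: ids {4, 7} → MAX(m.amount)=346
  12: ids {23} → MAX(m.amount)=364
  15: ids {5, 22, 24} → MAX(m.amount)=371
  16: ids {1, 8} → MAX(m.amount)=68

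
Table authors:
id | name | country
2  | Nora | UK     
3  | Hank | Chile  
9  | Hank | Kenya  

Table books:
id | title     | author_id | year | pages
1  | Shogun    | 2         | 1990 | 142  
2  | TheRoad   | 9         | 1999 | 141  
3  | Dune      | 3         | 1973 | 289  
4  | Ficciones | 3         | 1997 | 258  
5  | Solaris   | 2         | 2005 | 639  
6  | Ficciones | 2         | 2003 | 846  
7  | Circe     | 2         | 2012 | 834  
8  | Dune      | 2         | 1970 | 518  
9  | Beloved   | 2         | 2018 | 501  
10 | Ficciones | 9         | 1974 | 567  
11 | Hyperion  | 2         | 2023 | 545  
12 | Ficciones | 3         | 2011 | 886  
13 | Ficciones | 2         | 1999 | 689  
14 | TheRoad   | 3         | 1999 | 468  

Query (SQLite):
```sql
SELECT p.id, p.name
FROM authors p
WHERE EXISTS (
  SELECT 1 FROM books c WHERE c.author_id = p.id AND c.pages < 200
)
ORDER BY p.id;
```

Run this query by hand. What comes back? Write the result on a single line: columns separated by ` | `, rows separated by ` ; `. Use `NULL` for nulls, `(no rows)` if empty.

2 | Nora ; 9 | Hank

For each authors row, check whether any books with matching author_id has pages < 200.
Keep rows where that is true.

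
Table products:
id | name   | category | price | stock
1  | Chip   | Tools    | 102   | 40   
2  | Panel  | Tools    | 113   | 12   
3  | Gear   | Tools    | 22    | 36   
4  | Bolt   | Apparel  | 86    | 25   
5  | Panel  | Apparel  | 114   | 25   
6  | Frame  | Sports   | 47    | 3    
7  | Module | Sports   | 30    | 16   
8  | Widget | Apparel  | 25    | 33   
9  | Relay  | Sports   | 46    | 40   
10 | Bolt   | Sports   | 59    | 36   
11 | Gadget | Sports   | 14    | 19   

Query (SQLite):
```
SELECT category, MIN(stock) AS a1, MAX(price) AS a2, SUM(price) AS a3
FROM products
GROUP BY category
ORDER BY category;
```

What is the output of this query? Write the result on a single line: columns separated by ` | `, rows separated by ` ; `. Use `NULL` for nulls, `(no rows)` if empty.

Apparel | 25 | 114 | 225 ; Sports | 3 | 59 | 196 ; Tools | 12 | 113 | 237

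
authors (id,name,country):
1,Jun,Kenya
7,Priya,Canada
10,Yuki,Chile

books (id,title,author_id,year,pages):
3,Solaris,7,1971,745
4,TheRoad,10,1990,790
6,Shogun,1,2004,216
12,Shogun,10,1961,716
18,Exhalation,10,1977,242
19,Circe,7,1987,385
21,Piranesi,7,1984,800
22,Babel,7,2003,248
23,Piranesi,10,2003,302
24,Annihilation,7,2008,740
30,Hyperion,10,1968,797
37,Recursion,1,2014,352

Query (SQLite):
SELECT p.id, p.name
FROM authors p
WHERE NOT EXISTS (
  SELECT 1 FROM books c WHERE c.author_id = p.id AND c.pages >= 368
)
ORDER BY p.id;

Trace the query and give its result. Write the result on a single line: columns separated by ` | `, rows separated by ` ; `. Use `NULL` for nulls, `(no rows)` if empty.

1 | Jun

For each authors row, check whether any books with matching author_id has pages >= 368.
Keep rows where that is false.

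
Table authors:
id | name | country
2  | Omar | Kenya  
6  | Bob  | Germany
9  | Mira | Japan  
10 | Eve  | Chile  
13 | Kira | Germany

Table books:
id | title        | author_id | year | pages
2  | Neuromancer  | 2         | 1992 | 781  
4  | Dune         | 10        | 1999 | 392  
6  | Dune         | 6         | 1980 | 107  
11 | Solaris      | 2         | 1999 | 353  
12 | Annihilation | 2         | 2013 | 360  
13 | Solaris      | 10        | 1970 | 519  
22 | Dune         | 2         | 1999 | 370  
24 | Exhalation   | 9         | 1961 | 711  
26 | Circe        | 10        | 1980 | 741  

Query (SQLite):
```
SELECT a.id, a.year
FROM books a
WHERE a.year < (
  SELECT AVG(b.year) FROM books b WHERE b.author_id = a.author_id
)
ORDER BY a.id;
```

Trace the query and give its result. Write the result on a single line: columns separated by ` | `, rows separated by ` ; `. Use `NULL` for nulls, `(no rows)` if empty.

For each books row a, compute AVG(year) over rows sharing a.author_id.
Keep row a if a.year < that per-group AVG.
  author_id=2: AVG(year) = 2000.75
  author_id=6: AVG(year) = 1980.0
  author_id=9: AVG(year) = 1961.0
  author_id=10: AVG(year) = 1983.0

2 | 1992 ; 11 | 1999 ; 13 | 1970 ; 22 | 1999 ; 26 | 1980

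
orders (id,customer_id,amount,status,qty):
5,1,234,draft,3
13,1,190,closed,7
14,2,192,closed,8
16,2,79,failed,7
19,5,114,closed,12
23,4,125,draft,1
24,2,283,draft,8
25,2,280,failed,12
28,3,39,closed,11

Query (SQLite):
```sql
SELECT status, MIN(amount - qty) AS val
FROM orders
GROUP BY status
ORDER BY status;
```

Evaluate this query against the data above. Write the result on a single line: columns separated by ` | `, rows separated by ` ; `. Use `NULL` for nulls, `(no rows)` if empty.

closed | 28 ; draft | 124 ; failed | 72

For each row compute amount - qty.
Group by status; take MIN of the expression per group.
  closed: ids {13, 14, 19, 28} → MIN(amount - qty)=28
  draft: ids {5, 23, 24} → MIN(amount - qty)=124
  failed: ids {16, 25} → MIN(amount - qty)=72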